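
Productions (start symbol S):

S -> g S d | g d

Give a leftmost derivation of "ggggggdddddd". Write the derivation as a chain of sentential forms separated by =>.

S => gSd => ggSdd => gggSddd => ggggSdddd => gggggSddddd => ggggggdddddd

S => gSd   [S -> g S d]
gSd => ggSdd   [S -> g S d]
ggSdd => gggSddd   [S -> g S d]
gggSddd => ggggSdddd   [S -> g S d]
ggggSdddd => gggggSddddd   [S -> g S d]
gggggSddddd => ggggggdddddd   [S -> g d]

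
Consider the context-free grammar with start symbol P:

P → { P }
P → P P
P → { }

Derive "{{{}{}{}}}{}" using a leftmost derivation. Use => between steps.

P => PP   [P → P P]
PP => {P}P   [P → { P }]
{P}P => {{P}}P   [P → { P }]
{{P}}P => {{PP}}P   [P → P P]
{{PP}}P => {{PPP}}P   [P → P P]
{{PPP}}P => {{{}PP}}P   [P → { }]
{{{}PP}}P => {{{}{}P}}P   [P → { }]
{{{}{}P}}P => {{{}{}{}}}P   [P → { }]
{{{}{}{}}}P => {{{}{}{}}}{}   [P → { }]

P=>PP=>{P}P=>{{P}}P=>{{PP}}P=>{{PPP}}P=>{{{}PP}}P=>{{{}{}P}}P=>{{{}{}{}}}P=>{{{}{}{}}}{}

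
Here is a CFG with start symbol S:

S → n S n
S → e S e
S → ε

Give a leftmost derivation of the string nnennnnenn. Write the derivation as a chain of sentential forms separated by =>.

S => nSn => nnSnn => nneSenn => nnenSnenn => nnennSnnenn => nnennnnenn

S => nSn   [S → n S n]
nSn => nnSnn   [S → n S n]
nnSnn => nneSenn   [S → e S e]
nneSenn => nnenSnenn   [S → n S n]
nnenSnenn => nnennSnnenn   [S → n S n]
nnennSnnenn => nnennnnenn   [S → ε]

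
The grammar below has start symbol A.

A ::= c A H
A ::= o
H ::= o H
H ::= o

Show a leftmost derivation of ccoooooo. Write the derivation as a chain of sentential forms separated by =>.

A=>cAH=>ccAHH=>ccoHH=>ccooH=>ccoooH=>ccooooH=>ccoooooH=>ccoooooo

A => cAH   [A ::= c A H]
cAH => ccAHH   [A ::= c A H]
ccAHH => ccoHH   [A ::= o]
ccoHH => ccooH   [H ::= o]
ccooH => ccoooH   [H ::= o H]
ccoooH => ccooooH   [H ::= o H]
ccooooH => ccoooooH   [H ::= o H]
ccoooooH => ccoooooo   [H ::= o]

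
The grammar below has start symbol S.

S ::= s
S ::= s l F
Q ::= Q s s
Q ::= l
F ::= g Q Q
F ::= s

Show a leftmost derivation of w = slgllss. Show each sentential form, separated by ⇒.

S ⇒ slF ⇒ slgQQ ⇒ slglQ ⇒ slglQss ⇒ slgllss

S ⇒ slF   [S ::= s l F]
slF ⇒ slgQQ   [F ::= g Q Q]
slgQQ ⇒ slglQ   [Q ::= l]
slglQ ⇒ slglQss   [Q ::= Q s s]
slglQss ⇒ slgllss   [Q ::= l]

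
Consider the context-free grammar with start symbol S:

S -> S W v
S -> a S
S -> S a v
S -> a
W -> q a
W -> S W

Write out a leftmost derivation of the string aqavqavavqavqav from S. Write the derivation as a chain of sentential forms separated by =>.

S => SWv   [S -> S W v]
SWv => SWvWv   [S -> S W v]
SWvWv => SavWvWv   [S -> S a v]
SavWvWv => SWvavWvWv   [S -> S W v]
SWvavWvWv => SWvWvavWvWv   [S -> S W v]
SWvWvavWvWv => aWvWvavWvWv   [S -> a]
aWvWvavWvWv => aqavWvavWvWv   [W -> q a]
aqavWvavWvWv => aqavqavavWvWv   [W -> q a]
aqavqavavWvWv => aqavqavavqavWv   [W -> q a]
aqavqavavqavWv => aqavqavavqavqav   [W -> q a]

S => SWv => SWvWv => SavWvWv => SWvavWvWv => SWvWvavWvWv => aWvWvavWvWv => aqavWvavWvWv => aqavqavavWvWv => aqavqavavqavWv => aqavqavavqavqav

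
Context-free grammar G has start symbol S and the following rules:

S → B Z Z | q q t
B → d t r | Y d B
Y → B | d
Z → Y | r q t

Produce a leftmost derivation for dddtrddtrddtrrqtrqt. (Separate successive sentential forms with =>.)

S => BZZ   [S → B Z Z]
BZZ => YdBZZ   [B → Y d B]
YdBZZ => BdBZZ   [Y → B]
BdBZZ => YdBdBZZ   [B → Y d B]
YdBdBZZ => BdBdBZZ   [Y → B]
BdBdBZZ => YdBdBdBZZ   [B → Y d B]
YdBdBdBZZ => ddBdBdBZZ   [Y → d]
ddBdBdBZZ => dddtrdBdBZZ   [B → d t r]
dddtrdBdBZZ => dddtrddtrdBZZ   [B → d t r]
dddtrddtrdBZZ => dddtrddtrddtrZZ   [B → d t r]
dddtrddtrddtrZZ => dddtrddtrddtrrqtZ   [Z → r q t]
dddtrddtrddtrrqtZ => dddtrddtrddtrrqtrqt   [Z → r q t]

S=>BZZ=>YdBZZ=>BdBZZ=>YdBdBZZ=>BdBdBZZ=>YdBdBdBZZ=>ddBdBdBZZ=>dddtrdBdBZZ=>dddtrddtrdBZZ=>dddtrddtrddtrZZ=>dddtrddtrddtrrqtZ=>dddtrddtrddtrrqtrqt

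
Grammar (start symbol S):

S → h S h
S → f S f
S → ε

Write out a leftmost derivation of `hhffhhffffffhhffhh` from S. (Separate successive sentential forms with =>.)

S => hSh => hhShh => hhfSfhh => hhffSffhh => hhffhShffhh => hhffhhShhffhh => hhffhhfSfhhffhh => hhffhhffSffhhffhh => hhffhhfffSfffhhffhh => hhffhhffffffhhffhh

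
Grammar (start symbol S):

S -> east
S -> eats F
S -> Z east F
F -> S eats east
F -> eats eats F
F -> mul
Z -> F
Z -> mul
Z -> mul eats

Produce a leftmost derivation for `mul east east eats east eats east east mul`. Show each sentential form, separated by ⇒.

S ⇒ Z east F ⇒ F east F ⇒ S eats east east F ⇒ Z east F eats east east F ⇒ F east F eats east east F ⇒ mul east F eats east east F ⇒ mul east S eats east eats east east F ⇒ mul east east eats east eats east east F ⇒ mul east east eats east eats east east mul

S ⇒ Z east F   [S -> Z east F]
Z east F ⇒ F east F   [Z -> F]
F east F ⇒ S eats east east F   [F -> S eats east]
S eats east east F ⇒ Z east F eats east east F   [S -> Z east F]
Z east F eats east east F ⇒ F east F eats east east F   [Z -> F]
F east F eats east east F ⇒ mul east F eats east east F   [F -> mul]
mul east F eats east east F ⇒ mul east S eats east eats east east F   [F -> S eats east]
mul east S eats east eats east east F ⇒ mul east east eats east eats east east F   [S -> east]
mul east east eats east eats east east F ⇒ mul east east eats east eats east east mul   [F -> mul]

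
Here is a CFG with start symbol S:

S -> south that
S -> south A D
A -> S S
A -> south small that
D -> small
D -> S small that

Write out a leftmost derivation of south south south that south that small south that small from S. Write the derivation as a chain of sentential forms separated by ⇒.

S ⇒ south A D ⇒ south S S D ⇒ south south A D S D ⇒ south south S S D S D ⇒ south south south that S D S D ⇒ south south south that south that D S D ⇒ south south south that south that small S D ⇒ south south south that south that small south that D ⇒ south south south that south that small south that small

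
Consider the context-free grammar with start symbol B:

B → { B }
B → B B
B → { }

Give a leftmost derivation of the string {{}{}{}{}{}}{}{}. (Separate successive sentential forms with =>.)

B => BB   [B → B B]
BB => BBB   [B → B B]
BBB => {B}BB   [B → { B }]
{B}BB => {BB}BB   [B → B B]
{BB}BB => {BBB}BB   [B → B B]
{BBB}BB => {BBBB}BB   [B → B B]
{BBBB}BB => {BBBBB}BB   [B → B B]
{BBBBB}BB => {{}BBBB}BB   [B → { }]
{{}BBBB}BB => {{}{}BBB}BB   [B → { }]
{{}{}BBB}BB => {{}{}{}BB}BB   [B → { }]
{{}{}{}BB}BB => {{}{}{}{}B}BB   [B → { }]
{{}{}{}{}B}BB => {{}{}{}{}{}}BB   [B → { }]
{{}{}{}{}{}}BB => {{}{}{}{}{}}{}B   [B → { }]
{{}{}{}{}{}}{}B => {{}{}{}{}{}}{}{}   [B → { }]

B=>BB=>BBB=>{B}BB=>{BB}BB=>{BBB}BB=>{BBBB}BB=>{BBBBB}BB=>{{}BBBB}BB=>{{}{}BBB}BB=>{{}{}{}BB}BB=>{{}{}{}{}B}BB=>{{}{}{}{}{}}BB=>{{}{}{}{}{}}{}B=>{{}{}{}{}{}}{}{}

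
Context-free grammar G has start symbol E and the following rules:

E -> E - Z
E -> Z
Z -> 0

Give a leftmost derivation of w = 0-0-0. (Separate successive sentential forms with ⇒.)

E ⇒ E-Z ⇒ E-Z-Z ⇒ Z-Z-Z ⇒ 0-Z-Z ⇒ 0-0-Z ⇒ 0-0-0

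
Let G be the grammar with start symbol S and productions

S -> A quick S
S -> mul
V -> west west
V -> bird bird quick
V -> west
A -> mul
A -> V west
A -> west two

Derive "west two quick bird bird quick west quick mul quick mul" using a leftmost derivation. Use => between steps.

S => A quick S => west two quick S => west two quick A quick S => west two quick V west quick S => west two quick bird bird quick west quick S => west two quick bird bird quick west quick A quick S => west two quick bird bird quick west quick mul quick S => west two quick bird bird quick west quick mul quick mul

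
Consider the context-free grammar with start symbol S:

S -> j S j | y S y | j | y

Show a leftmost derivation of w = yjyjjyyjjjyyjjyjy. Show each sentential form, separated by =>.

S => ySy => yjSjy => yjySyjy => yjyjSjyjy => yjyjjSjjyjy => yjyjjySyjjyjy => yjyjjyySyyjjyjy => yjyjjyyjSjyyjjyjy => yjyjjyyjjjyyjjyjy

S => ySy   [S -> y S y]
ySy => yjSjy   [S -> j S j]
yjSjy => yjySyjy   [S -> y S y]
yjySyjy => yjyjSjyjy   [S -> j S j]
yjyjSjyjy => yjyjjSjjyjy   [S -> j S j]
yjyjjSjjyjy => yjyjjySyjjyjy   [S -> y S y]
yjyjjySyjjyjy => yjyjjyySyyjjyjy   [S -> y S y]
yjyjjyySyyjjyjy => yjyjjyyjSjyyjjyjy   [S -> j S j]
yjyjjyyjSjyyjjyjy => yjyjjyyjjjyyjjyjy   [S -> j]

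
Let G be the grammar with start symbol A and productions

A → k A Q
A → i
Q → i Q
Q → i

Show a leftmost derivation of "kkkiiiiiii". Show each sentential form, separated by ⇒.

A ⇒ kAQ ⇒ kkAQQ ⇒ kkkAQQQ ⇒ kkkiQQQ ⇒ kkkiiQQ ⇒ kkkiiiQQ ⇒ kkkiiiiQQ ⇒ kkkiiiiiQQ ⇒ kkkiiiiiiQ ⇒ kkkiiiiiii

A ⇒ kAQ   [A → k A Q]
kAQ ⇒ kkAQQ   [A → k A Q]
kkAQQ ⇒ kkkAQQQ   [A → k A Q]
kkkAQQQ ⇒ kkkiQQQ   [A → i]
kkkiQQQ ⇒ kkkiiQQ   [Q → i]
kkkiiQQ ⇒ kkkiiiQQ   [Q → i Q]
kkkiiiQQ ⇒ kkkiiiiQQ   [Q → i Q]
kkkiiiiQQ ⇒ kkkiiiiiQQ   [Q → i Q]
kkkiiiiiQQ ⇒ kkkiiiiiiQ   [Q → i]
kkkiiiiiiQ ⇒ kkkiiiiiii   [Q → i]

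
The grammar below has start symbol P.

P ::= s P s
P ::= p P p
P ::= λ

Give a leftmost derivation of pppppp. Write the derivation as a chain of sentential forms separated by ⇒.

P ⇒ pPp ⇒ ppPpp ⇒ pppPppp ⇒ pppppp

P ⇒ pPp   [P ::= p P p]
pPp ⇒ ppPpp   [P ::= p P p]
ppPpp ⇒ pppPppp   [P ::= p P p]
pppPppp ⇒ pppppp   [P ::= λ]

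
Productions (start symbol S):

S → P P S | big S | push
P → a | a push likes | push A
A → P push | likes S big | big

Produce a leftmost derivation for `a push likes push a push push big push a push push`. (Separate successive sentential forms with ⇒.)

S ⇒ P P S   [S → P P S]
P P S ⇒ a push likes P S   [P → a push likes]
a push likes P S ⇒ a push likes push A S   [P → push A]
a push likes push A S ⇒ a push likes push P push S   [A → P push]
a push likes push P push S ⇒ a push likes push a push S   [P → a]
a push likes push a push S ⇒ a push likes push a push P P S   [S → P P S]
a push likes push a push P P S ⇒ a push likes push a push push A P S   [P → push A]
a push likes push a push push A P S ⇒ a push likes push a push push big P S   [A → big]
a push likes push a push push big P S ⇒ a push likes push a push push big push A S   [P → push A]
a push likes push a push push big push A S ⇒ a push likes push a push push big push P push S   [A → P push]
a push likes push a push push big push P push S ⇒ a push likes push a push push big push a push S   [P → a]
a push likes push a push push big push a push S ⇒ a push likes push a push push big push a push push   [S → push]

S ⇒ P P S ⇒ a push likes P S ⇒ a push likes push A S ⇒ a push likes push P push S ⇒ a push likes push a push S ⇒ a push likes push a push P P S ⇒ a push likes push a push push A P S ⇒ a push likes push a push push big P S ⇒ a push likes push a push push big push A S ⇒ a push likes push a push push big push P push S ⇒ a push likes push a push push big push a push S ⇒ a push likes push a push push big push a push push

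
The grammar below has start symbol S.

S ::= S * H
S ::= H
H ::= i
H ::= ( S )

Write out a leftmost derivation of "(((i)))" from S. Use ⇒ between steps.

S ⇒ H ⇒ (S) ⇒ (H) ⇒ ((S)) ⇒ ((H)) ⇒ (((S))) ⇒ (((H))) ⇒ (((i)))

S ⇒ H   [S ::= H]
H ⇒ (S)   [H ::= ( S )]
(S) ⇒ (H)   [S ::= H]
(H) ⇒ ((S))   [H ::= ( S )]
((S)) ⇒ ((H))   [S ::= H]
((H)) ⇒ (((S)))   [H ::= ( S )]
(((S))) ⇒ (((H)))   [S ::= H]
(((H))) ⇒ (((i)))   [H ::= i]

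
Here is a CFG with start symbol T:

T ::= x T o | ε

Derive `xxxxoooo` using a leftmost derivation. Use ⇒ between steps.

T ⇒ xTo ⇒ xxToo ⇒ xxxTooo ⇒ xxxxToooo ⇒ xxxxoooo

T ⇒ xTo   [T ::= x T o]
xTo ⇒ xxToo   [T ::= x T o]
xxToo ⇒ xxxTooo   [T ::= x T o]
xxxTooo ⇒ xxxxToooo   [T ::= x T o]
xxxxToooo ⇒ xxxxoooo   [T ::= ε]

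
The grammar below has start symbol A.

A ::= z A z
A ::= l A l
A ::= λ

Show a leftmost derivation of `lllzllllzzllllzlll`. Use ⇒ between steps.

A ⇒ lAl   [A ::= l A l]
lAl ⇒ llAll   [A ::= l A l]
llAll ⇒ lllAlll   [A ::= l A l]
lllAlll ⇒ lllzAzlll   [A ::= z A z]
lllzAzlll ⇒ lllzlAlzlll   [A ::= l A l]
lllzlAlzlll ⇒ lllzllAllzlll   [A ::= l A l]
lllzllAllzlll ⇒ lllzlllAlllzlll   [A ::= l A l]
lllzlllAlllzlll ⇒ lllzllllAllllzlll   [A ::= l A l]
lllzllllAllllzlll ⇒ lllzllllzAzllllzlll   [A ::= z A z]
lllzllllzAzllllzlll ⇒ lllzllllzzllllzlll   [A ::= λ]

A ⇒ lAl ⇒ llAll ⇒ lllAlll ⇒ lllzAzlll ⇒ lllzlAlzlll ⇒ lllzllAllzlll ⇒ lllzlllAlllzlll ⇒ lllzllllAllllzlll ⇒ lllzllllzAzllllzlll ⇒ lllzllllzzllllzlll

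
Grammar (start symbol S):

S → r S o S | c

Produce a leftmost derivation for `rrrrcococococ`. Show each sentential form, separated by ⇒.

S ⇒ rSoS ⇒ rrSoSoS ⇒ rrrSoSoSoS ⇒ rrrrSoSoSoSoS ⇒ rrrrcoSoSoSoS ⇒ rrrrcocoSoSoS ⇒ rrrrcococoSoS ⇒ rrrrcocococoS ⇒ rrrrcococococ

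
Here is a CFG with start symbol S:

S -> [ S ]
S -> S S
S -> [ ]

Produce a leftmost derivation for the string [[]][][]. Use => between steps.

S => SS   [S -> S S]
SS => SSS   [S -> S S]
SSS => [S]SS   [S -> [ S ]]
[S]SS => [[]]SS   [S -> [ ]]
[[]]SS => [[]][]S   [S -> [ ]]
[[]][]S => [[]][][]   [S -> [ ]]

S=>SS=>SSS=>[S]SS=>[[]]SS=>[[]][]S=>[[]][][]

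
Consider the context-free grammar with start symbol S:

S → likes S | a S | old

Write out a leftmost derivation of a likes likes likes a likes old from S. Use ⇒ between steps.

S ⇒ a S ⇒ a likes S ⇒ a likes likes S ⇒ a likes likes likes S ⇒ a likes likes likes a S ⇒ a likes likes likes a likes S ⇒ a likes likes likes a likes old

S ⇒ a S   [S → a S]
a S ⇒ a likes S   [S → likes S]
a likes S ⇒ a likes likes S   [S → likes S]
a likes likes S ⇒ a likes likes likes S   [S → likes S]
a likes likes likes S ⇒ a likes likes likes a S   [S → a S]
a likes likes likes a S ⇒ a likes likes likes a likes S   [S → likes S]
a likes likes likes a likes S ⇒ a likes likes likes a likes old   [S → old]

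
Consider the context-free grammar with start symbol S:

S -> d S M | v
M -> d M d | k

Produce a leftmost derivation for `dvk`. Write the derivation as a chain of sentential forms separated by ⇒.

S ⇒ dSM   [S -> d S M]
dSM ⇒ dvM   [S -> v]
dvM ⇒ dvk   [M -> k]

S ⇒ dSM ⇒ dvM ⇒ dvk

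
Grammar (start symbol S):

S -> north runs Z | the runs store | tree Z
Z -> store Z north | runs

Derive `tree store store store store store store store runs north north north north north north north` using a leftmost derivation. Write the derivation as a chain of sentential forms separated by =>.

S => tree Z => tree store Z north => tree store store Z north north => tree store store store Z north north north => tree store store store store Z north north north north => tree store store store store store Z north north north north north => tree store store store store store store Z north north north north north north => tree store store store store store store store Z north north north north north north north => tree store store store store store store store runs north north north north north north north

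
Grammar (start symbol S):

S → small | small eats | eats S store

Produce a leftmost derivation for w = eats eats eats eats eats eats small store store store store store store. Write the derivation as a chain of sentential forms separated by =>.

S => eats S store => eats eats S store store => eats eats eats S store store store => eats eats eats eats S store store store store => eats eats eats eats eats S store store store store store => eats eats eats eats eats eats S store store store store store store => eats eats eats eats eats eats small store store store store store store

S => eats S store   [S → eats S store]
eats S store => eats eats S store store   [S → eats S store]
eats eats S store store => eats eats eats S store store store   [S → eats S store]
eats eats eats S store store store => eats eats eats eats S store store store store   [S → eats S store]
eats eats eats eats S store store store store => eats eats eats eats eats S store store store store store   [S → eats S store]
eats eats eats eats eats S store store store store store => eats eats eats eats eats eats S store store store store store store   [S → eats S store]
eats eats eats eats eats eats S store store store store store store => eats eats eats eats eats eats small store store store store store store   [S → small]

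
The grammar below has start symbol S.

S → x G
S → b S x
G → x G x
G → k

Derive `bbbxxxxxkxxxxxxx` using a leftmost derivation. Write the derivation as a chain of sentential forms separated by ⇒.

S ⇒ bSx ⇒ bbSxx ⇒ bbbSxxx ⇒ bbbxGxxx ⇒ bbbxxGxxxx ⇒ bbbxxxGxxxxx ⇒ bbbxxxxGxxxxxx ⇒ bbbxxxxxGxxxxxxx ⇒ bbbxxxxxkxxxxxxx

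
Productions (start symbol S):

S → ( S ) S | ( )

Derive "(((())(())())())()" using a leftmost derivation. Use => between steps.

S => (S)S   [S → ( S ) S]
(S)S => ((S)S)S   [S → ( S ) S]
((S)S)S => (((S)S)S)S   [S → ( S ) S]
(((S)S)S)S => (((())S)S)S   [S → ( )]
(((())S)S)S => (((())(S)S)S)S   [S → ( S ) S]
(((())(S)S)S)S => (((())(())S)S)S   [S → ( )]
(((())(())S)S)S => (((())(())())S)S   [S → ( )]
(((())(())())S)S => (((())(())())())S   [S → ( )]
(((())(())())())S => (((())(())())())()   [S → ( )]

S => (S)S => ((S)S)S => (((S)S)S)S => (((())S)S)S => (((())(S)S)S)S => (((())(())S)S)S => (((())(())())S)S => (((())(())())())S => (((())(())())())()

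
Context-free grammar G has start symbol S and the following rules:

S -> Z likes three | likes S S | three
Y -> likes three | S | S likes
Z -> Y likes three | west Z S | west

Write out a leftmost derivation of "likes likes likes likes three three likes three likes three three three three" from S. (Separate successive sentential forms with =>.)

S => likes S S => likes likes S S S => likes likes likes S S S S => likes likes likes Z likes three S S S => likes likes likes Y likes three likes three S S S => likes likes likes S likes three likes three S S S => likes likes likes likes S S likes three likes three S S S => likes likes likes likes three S likes three likes three S S S => likes likes likes likes three three likes three likes three S S S => likes likes likes likes three three likes three likes three three S S => likes likes likes likes three three likes three likes three three three S => likes likes likes likes three three likes three likes three three three three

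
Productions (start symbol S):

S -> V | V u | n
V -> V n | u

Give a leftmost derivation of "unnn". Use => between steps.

S=>V=>Vn=>Vnn=>Vnnn=>unnn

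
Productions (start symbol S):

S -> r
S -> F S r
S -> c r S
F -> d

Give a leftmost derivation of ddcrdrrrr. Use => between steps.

S=>FSr=>dSr=>dFSrr=>ddSrr=>ddcrSrr=>ddcrFSrrr=>ddcrdSrrr=>ddcrdrrrr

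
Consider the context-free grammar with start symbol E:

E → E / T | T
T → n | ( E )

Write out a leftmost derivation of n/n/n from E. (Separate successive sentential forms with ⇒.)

E⇒E/T⇒E/T/T⇒T/T/T⇒n/T/T⇒n/n/T⇒n/n/n

E ⇒ E/T   [E → E / T]
E/T ⇒ E/T/T   [E → E / T]
E/T/T ⇒ T/T/T   [E → T]
T/T/T ⇒ n/T/T   [T → n]
n/T/T ⇒ n/n/T   [T → n]
n/n/T ⇒ n/n/n   [T → n]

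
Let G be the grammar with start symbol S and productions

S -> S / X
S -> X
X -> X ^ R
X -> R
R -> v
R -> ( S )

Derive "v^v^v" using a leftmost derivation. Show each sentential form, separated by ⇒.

S⇒X⇒X^R⇒X^R^R⇒R^R^R⇒v^R^R⇒v^v^R⇒v^v^v

S ⇒ X   [S -> X]
X ⇒ X^R   [X -> X ^ R]
X^R ⇒ X^R^R   [X -> X ^ R]
X^R^R ⇒ R^R^R   [X -> R]
R^R^R ⇒ v^R^R   [R -> v]
v^R^R ⇒ v^v^R   [R -> v]
v^v^R ⇒ v^v^v   [R -> v]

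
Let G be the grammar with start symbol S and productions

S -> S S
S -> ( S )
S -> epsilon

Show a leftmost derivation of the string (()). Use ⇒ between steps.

S⇒SS⇒SSS⇒SSSS⇒(S)SSS⇒((S))SSS⇒(())SSS⇒(())SS⇒(())S⇒(())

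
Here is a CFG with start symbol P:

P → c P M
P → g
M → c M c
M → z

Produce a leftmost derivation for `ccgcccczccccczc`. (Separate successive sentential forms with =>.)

P => cPM => ccPMM => ccgMM => ccgcMcM => ccgccMccM => ccgcccMcccM => ccgccccMccccM => ccgcccczccccM => ccgcccczcccccMc => ccgcccczccccczc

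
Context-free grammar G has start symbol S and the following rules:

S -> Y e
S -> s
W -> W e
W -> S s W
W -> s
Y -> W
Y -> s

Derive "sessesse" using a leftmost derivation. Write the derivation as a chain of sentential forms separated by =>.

S => Ye   [S -> Y e]
Ye => We   [Y -> W]
We => SsWe   [W -> S s W]
SsWe => YesWe   [S -> Y e]
YesWe => WesWe   [Y -> W]
WesWe => sesWe   [W -> s]
sesWe => sesSsWe   [W -> S s W]
sesSsWe => sesYesWe   [S -> Y e]
sesYesWe => sessesWe   [Y -> s]
sessesWe => sessesse   [W -> s]

S => Ye => We => SsWe => YesWe => WesWe => sesWe => sesSsWe => sesYesWe => sessesWe => sessesse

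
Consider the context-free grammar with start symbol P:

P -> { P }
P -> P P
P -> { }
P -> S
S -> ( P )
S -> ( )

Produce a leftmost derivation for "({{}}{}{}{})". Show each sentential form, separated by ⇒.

P ⇒ S ⇒ (P) ⇒ (PP) ⇒ (PPP) ⇒ (PPPP) ⇒ ({P}PPP) ⇒ ({{}}PPP) ⇒ ({{}}{}PP) ⇒ ({{}}{}{}P) ⇒ ({{}}{}{}{})

P ⇒ S   [P -> S]
S ⇒ (P)   [S -> ( P )]
(P) ⇒ (PP)   [P -> P P]
(PP) ⇒ (PPP)   [P -> P P]
(PPP) ⇒ (PPPP)   [P -> P P]
(PPPP) ⇒ ({P}PPP)   [P -> { P }]
({P}PPP) ⇒ ({{}}PPP)   [P -> { }]
({{}}PPP) ⇒ ({{}}{}PP)   [P -> { }]
({{}}{}PP) ⇒ ({{}}{}{}P)   [P -> { }]
({{}}{}{}P) ⇒ ({{}}{}{}{})   [P -> { }]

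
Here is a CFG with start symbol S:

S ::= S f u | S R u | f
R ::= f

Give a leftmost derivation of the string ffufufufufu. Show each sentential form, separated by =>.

S => Sfu => SRufu => SRuRufu => SRuRuRufu => SRuRuRuRufu => fRuRuRuRufu => ffuRuRuRufu => ffufuRuRufu => ffufufuRufu => ffufufufufu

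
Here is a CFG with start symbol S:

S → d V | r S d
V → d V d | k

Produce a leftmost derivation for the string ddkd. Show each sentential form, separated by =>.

S=>dV=>ddVd=>ddkd

S => dV   [S → d V]
dV => ddVd   [V → d V d]
ddVd => ddkd   [V → k]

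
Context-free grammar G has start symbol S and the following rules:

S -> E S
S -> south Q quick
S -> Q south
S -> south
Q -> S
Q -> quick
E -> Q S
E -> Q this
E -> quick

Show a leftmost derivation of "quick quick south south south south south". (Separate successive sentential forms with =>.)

S => Q south => S south => E S south => Q S S south => quick S S south => quick Q south S south => quick S south S south => quick Q south south S south => quick S south south S south => quick Q south south south S south => quick quick south south south S south => quick quick south south south south south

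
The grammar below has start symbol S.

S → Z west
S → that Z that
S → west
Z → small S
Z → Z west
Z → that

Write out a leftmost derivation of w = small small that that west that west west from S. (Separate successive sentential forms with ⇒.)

S ⇒ Z west ⇒ small S west ⇒ small Z west west ⇒ small small S west west ⇒ small small that Z that west west ⇒ small small that Z west that west west ⇒ small small that that west that west west

S ⇒ Z west   [S → Z west]
Z west ⇒ small S west   [Z → small S]
small S west ⇒ small Z west west   [S → Z west]
small Z west west ⇒ small small S west west   [Z → small S]
small small S west west ⇒ small small that Z that west west   [S → that Z that]
small small that Z that west west ⇒ small small that Z west that west west   [Z → Z west]
small small that Z west that west west ⇒ small small that that west that west west   [Z → that]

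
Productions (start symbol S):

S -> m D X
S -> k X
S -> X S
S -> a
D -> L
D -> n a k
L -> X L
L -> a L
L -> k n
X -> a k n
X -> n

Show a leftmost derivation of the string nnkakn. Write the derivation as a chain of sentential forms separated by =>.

S => XS => nS => nXS => nnS => nnkX => nnkakn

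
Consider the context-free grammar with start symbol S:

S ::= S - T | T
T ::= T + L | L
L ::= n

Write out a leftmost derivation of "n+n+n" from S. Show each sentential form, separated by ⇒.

S ⇒ T ⇒ T+L ⇒ T+L+L ⇒ L+L+L ⇒ n+L+L ⇒ n+n+L ⇒ n+n+n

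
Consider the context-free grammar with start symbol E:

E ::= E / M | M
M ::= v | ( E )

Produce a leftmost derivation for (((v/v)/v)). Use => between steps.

E => M   [E ::= M]
M => (E)   [M ::= ( E )]
(E) => (M)   [E ::= M]
(M) => ((E))   [M ::= ( E )]
((E)) => ((E/M))   [E ::= E / M]
((E/M)) => ((M/M))   [E ::= M]
((M/M)) => (((E)/M))   [M ::= ( E )]
(((E)/M)) => (((E/M)/M))   [E ::= E / M]
(((E/M)/M)) => (((M/M)/M))   [E ::= M]
(((M/M)/M)) => (((v/M)/M))   [M ::= v]
(((v/M)/M)) => (((v/v)/M))   [M ::= v]
(((v/v)/M)) => (((v/v)/v))   [M ::= v]

E => M => (E) => (M) => ((E)) => ((E/M)) => ((M/M)) => (((E)/M)) => (((E/M)/M)) => (((M/M)/M)) => (((v/M)/M)) => (((v/v)/M)) => (((v/v)/v))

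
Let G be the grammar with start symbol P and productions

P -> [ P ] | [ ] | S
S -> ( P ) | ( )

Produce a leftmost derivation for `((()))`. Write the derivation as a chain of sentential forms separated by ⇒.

P ⇒ S ⇒ (P) ⇒ (S) ⇒ ((P)) ⇒ ((S)) ⇒ ((()))

P ⇒ S   [P -> S]
S ⇒ (P)   [S -> ( P )]
(P) ⇒ (S)   [P -> S]
(S) ⇒ ((P))   [S -> ( P )]
((P)) ⇒ ((S))   [P -> S]
((S)) ⇒ ((()))   [S -> ( )]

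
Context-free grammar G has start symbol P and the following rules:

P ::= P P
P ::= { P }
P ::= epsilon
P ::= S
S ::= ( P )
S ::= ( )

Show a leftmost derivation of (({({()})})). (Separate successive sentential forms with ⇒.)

P⇒PP⇒SP⇒(P)P⇒(S)P⇒((P))P⇒(({P}))P⇒(({S}))P⇒(({(P)}))P⇒(({({P})}))P⇒(({({S})}))P⇒(({({()})}))P⇒(({({()})}))

P ⇒ PP   [P ::= P P]
PP ⇒ SP   [P ::= S]
SP ⇒ (P)P   [S ::= ( P )]
(P)P ⇒ (S)P   [P ::= S]
(S)P ⇒ ((P))P   [S ::= ( P )]
((P))P ⇒ (({P}))P   [P ::= { P }]
(({P}))P ⇒ (({S}))P   [P ::= S]
(({S}))P ⇒ (({(P)}))P   [S ::= ( P )]
(({(P)}))P ⇒ (({({P})}))P   [P ::= { P }]
(({({P})}))P ⇒ (({({S})}))P   [P ::= S]
(({({S})}))P ⇒ (({({()})}))P   [S ::= ( )]
(({({()})}))P ⇒ (({({()})}))   [P ::= epsilon]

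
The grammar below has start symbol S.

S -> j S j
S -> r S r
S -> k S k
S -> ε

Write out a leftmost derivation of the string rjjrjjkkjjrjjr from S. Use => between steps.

S => rSr   [S -> r S r]
rSr => rjSjr   [S -> j S j]
rjSjr => rjjSjjr   [S -> j S j]
rjjSjjr => rjjrSrjjr   [S -> r S r]
rjjrSrjjr => rjjrjSjrjjr   [S -> j S j]
rjjrjSjrjjr => rjjrjjSjjrjjr   [S -> j S j]
rjjrjjSjjrjjr => rjjrjjkSkjjrjjr   [S -> k S k]
rjjrjjkSkjjrjjr => rjjrjjkkjjrjjr   [S -> ε]

S => rSr => rjSjr => rjjSjjr => rjjrSrjjr => rjjrjSjrjjr => rjjrjjSjjrjjr => rjjrjjkSkjjrjjr => rjjrjjkkjjrjjr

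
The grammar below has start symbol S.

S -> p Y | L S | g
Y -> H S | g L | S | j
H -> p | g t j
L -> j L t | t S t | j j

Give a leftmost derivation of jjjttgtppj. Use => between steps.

S => LS => jLtS => jjjtS => jjjtLS => jjjttStS => jjjttgtS => jjjttgtpY => jjjttgtpS => jjjttgtppY => jjjttgtppj

S => LS   [S -> L S]
LS => jLtS   [L -> j L t]
jLtS => jjjtS   [L -> j j]
jjjtS => jjjtLS   [S -> L S]
jjjtLS => jjjttStS   [L -> t S t]
jjjttStS => jjjttgtS   [S -> g]
jjjttgtS => jjjttgtpY   [S -> p Y]
jjjttgtpY => jjjttgtpS   [Y -> S]
jjjttgtpS => jjjttgtppY   [S -> p Y]
jjjttgtppY => jjjttgtppj   [Y -> j]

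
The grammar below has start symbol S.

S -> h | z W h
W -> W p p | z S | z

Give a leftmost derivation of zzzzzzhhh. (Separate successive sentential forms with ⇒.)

S⇒zWh⇒zzSh⇒zzzWhh⇒zzzzShh⇒zzzzzWhhh⇒zzzzzzhhh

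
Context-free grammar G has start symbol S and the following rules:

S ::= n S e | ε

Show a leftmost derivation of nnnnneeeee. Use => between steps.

S=>nSe=>nnSee=>nnnSeee=>nnnnSeeee=>nnnnnSeeeee=>nnnnneeeee

S => nSe   [S ::= n S e]
nSe => nnSee   [S ::= n S e]
nnSee => nnnSeee   [S ::= n S e]
nnnSeee => nnnnSeeee   [S ::= n S e]
nnnnSeeee => nnnnnSeeeee   [S ::= n S e]
nnnnnSeeeee => nnnnneeeee   [S ::= ε]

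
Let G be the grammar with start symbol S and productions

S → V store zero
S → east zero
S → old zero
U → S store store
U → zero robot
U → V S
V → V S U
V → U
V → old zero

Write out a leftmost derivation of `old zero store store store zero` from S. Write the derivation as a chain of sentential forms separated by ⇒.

S ⇒ V store zero ⇒ U store zero ⇒ S store store store zero ⇒ old zero store store store zero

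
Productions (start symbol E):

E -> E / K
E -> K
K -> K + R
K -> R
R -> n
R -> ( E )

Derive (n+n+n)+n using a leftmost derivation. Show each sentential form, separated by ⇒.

E ⇒ K   [E -> K]
K ⇒ K+R   [K -> K + R]
K+R ⇒ R+R   [K -> R]
R+R ⇒ (E)+R   [R -> ( E )]
(E)+R ⇒ (K)+R   [E -> K]
(K)+R ⇒ (K+R)+R   [K -> K + R]
(K+R)+R ⇒ (K+R+R)+R   [K -> K + R]
(K+R+R)+R ⇒ (R+R+R)+R   [K -> R]
(R+R+R)+R ⇒ (n+R+R)+R   [R -> n]
(n+R+R)+R ⇒ (n+n+R)+R   [R -> n]
(n+n+R)+R ⇒ (n+n+n)+R   [R -> n]
(n+n+n)+R ⇒ (n+n+n)+n   [R -> n]

E ⇒ K ⇒ K+R ⇒ R+R ⇒ (E)+R ⇒ (K)+R ⇒ (K+R)+R ⇒ (K+R+R)+R ⇒ (R+R+R)+R ⇒ (n+R+R)+R ⇒ (n+n+R)+R ⇒ (n+n+n)+R ⇒ (n+n+n)+n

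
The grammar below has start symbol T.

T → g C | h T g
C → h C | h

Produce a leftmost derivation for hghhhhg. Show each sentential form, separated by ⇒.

T ⇒ hTg ⇒ hgCg ⇒ hghCg ⇒ hghhCg ⇒ hghhhCg ⇒ hghhhhg

T ⇒ hTg   [T → h T g]
hTg ⇒ hgCg   [T → g C]
hgCg ⇒ hghCg   [C → h C]
hghCg ⇒ hghhCg   [C → h C]
hghhCg ⇒ hghhhCg   [C → h C]
hghhhCg ⇒ hghhhhg   [C → h]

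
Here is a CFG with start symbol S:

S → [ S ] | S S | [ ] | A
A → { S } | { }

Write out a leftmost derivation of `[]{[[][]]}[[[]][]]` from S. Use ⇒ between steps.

S ⇒ SS   [S → S S]
SS ⇒ SSS   [S → S S]
SSS ⇒ []SS   [S → [ ]]
[]SS ⇒ []AS   [S → A]
[]AS ⇒ []{S}S   [A → { S }]
[]{S}S ⇒ []{[S]}S   [S → [ S ]]
[]{[S]}S ⇒ []{[SS]}S   [S → S S]
[]{[SS]}S ⇒ []{[[]S]}S   [S → [ ]]
[]{[[]S]}S ⇒ []{[[][]]}S   [S → [ ]]
[]{[[][]]}S ⇒ []{[[][]]}[S]   [S → [ S ]]
[]{[[][]]}[S] ⇒ []{[[][]]}[SS]   [S → S S]
[]{[[][]]}[SS] ⇒ []{[[][]]}[[S]S]   [S → [ S ]]
[]{[[][]]}[[S]S] ⇒ []{[[][]]}[[[]]S]   [S → [ ]]
[]{[[][]]}[[[]]S] ⇒ []{[[][]]}[[[]][]]   [S → [ ]]

S⇒SS⇒SSS⇒[]SS⇒[]AS⇒[]{S}S⇒[]{[S]}S⇒[]{[SS]}S⇒[]{[[]S]}S⇒[]{[[][]]}S⇒[]{[[][]]}[S]⇒[]{[[][]]}[SS]⇒[]{[[][]]}[[S]S]⇒[]{[[][]]}[[[]]S]⇒[]{[[][]]}[[[]][]]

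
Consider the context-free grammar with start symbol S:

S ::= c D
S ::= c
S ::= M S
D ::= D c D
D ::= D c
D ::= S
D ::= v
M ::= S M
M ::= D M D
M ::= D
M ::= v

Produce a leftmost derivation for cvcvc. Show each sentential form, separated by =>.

S => MS => SMS => cDMS => cSMS => cMSMS => cvSMS => cvcMS => cvcvS => cvcvc

S => MS   [S ::= M S]
MS => SMS   [M ::= S M]
SMS => cDMS   [S ::= c D]
cDMS => cSMS   [D ::= S]
cSMS => cMSMS   [S ::= M S]
cMSMS => cvSMS   [M ::= v]
cvSMS => cvcMS   [S ::= c]
cvcMS => cvcvS   [M ::= v]
cvcvS => cvcvc   [S ::= c]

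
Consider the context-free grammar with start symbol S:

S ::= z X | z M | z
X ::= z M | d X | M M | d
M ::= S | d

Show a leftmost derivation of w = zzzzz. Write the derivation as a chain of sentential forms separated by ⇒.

S ⇒ zX   [S ::= z X]
zX ⇒ zMM   [X ::= M M]
zMM ⇒ zSM   [M ::= S]
zSM ⇒ zzM   [S ::= z]
zzM ⇒ zzS   [M ::= S]
zzS ⇒ zzzM   [S ::= z M]
zzzM ⇒ zzzS   [M ::= S]
zzzS ⇒ zzzzM   [S ::= z M]
zzzzM ⇒ zzzzS   [M ::= S]
zzzzS ⇒ zzzzz   [S ::= z]

S ⇒ zX ⇒ zMM ⇒ zSM ⇒ zzM ⇒ zzS ⇒ zzzM ⇒ zzzS ⇒ zzzzM ⇒ zzzzS ⇒ zzzzz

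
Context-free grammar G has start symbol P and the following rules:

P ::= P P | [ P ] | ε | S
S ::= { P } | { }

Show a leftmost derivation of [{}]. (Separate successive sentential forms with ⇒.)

P ⇒ [P] ⇒ [PP] ⇒ [PPP] ⇒ [PPPP] ⇒ [SPPP] ⇒ [{P}PPP] ⇒ [{}PPP] ⇒ [{}PP] ⇒ [{}P] ⇒ [{}]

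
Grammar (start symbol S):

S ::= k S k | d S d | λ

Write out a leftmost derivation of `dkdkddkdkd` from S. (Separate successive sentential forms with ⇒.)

S ⇒ dSd   [S ::= d S d]
dSd ⇒ dkSkd   [S ::= k S k]
dkSkd ⇒ dkdSdkd   [S ::= d S d]
dkdSdkd ⇒ dkdkSkdkd   [S ::= k S k]
dkdkSkdkd ⇒ dkdkdSdkdkd   [S ::= d S d]
dkdkdSdkdkd ⇒ dkdkddkdkd   [S ::= λ]

S ⇒ dSd ⇒ dkSkd ⇒ dkdSdkd ⇒ dkdkSkdkd ⇒ dkdkdSdkdkd ⇒ dkdkddkdkd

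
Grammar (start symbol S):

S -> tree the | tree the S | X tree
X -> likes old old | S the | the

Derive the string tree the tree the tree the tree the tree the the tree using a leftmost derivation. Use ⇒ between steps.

S ⇒ tree the S ⇒ tree the tree the S ⇒ tree the tree the tree the S ⇒ tree the tree the tree the tree the S ⇒ tree the tree the tree the tree the tree the S ⇒ tree the tree the tree the tree the tree the X tree ⇒ tree the tree the tree the tree the tree the the tree

S ⇒ tree the S   [S -> tree the S]
tree the S ⇒ tree the tree the S   [S -> tree the S]
tree the tree the S ⇒ tree the tree the tree the S   [S -> tree the S]
tree the tree the tree the S ⇒ tree the tree the tree the tree the S   [S -> tree the S]
tree the tree the tree the tree the S ⇒ tree the tree the tree the tree the tree the S   [S -> tree the S]
tree the tree the tree the tree the tree the S ⇒ tree the tree the tree the tree the tree the X tree   [S -> X tree]
tree the tree the tree the tree the tree the X tree ⇒ tree the tree the tree the tree the tree the the tree   [X -> the]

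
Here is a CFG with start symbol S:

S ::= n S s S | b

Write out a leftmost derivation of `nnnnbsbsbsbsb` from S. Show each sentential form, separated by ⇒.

S ⇒ nSsS ⇒ nnSsSsS ⇒ nnnSsSsSsS ⇒ nnnnSsSsSsSsS ⇒ nnnnbsSsSsSsS ⇒ nnnnbsbsSsSsS ⇒ nnnnbsbsbsSsS ⇒ nnnnbsbsbsbsS ⇒ nnnnbsbsbsbsb

S ⇒ nSsS   [S ::= n S s S]
nSsS ⇒ nnSsSsS   [S ::= n S s S]
nnSsSsS ⇒ nnnSsSsSsS   [S ::= n S s S]
nnnSsSsSsS ⇒ nnnnSsSsSsSsS   [S ::= n S s S]
nnnnSsSsSsSsS ⇒ nnnnbsSsSsSsS   [S ::= b]
nnnnbsSsSsSsS ⇒ nnnnbsbsSsSsS   [S ::= b]
nnnnbsbsSsSsS ⇒ nnnnbsbsbsSsS   [S ::= b]
nnnnbsbsbsSsS ⇒ nnnnbsbsbsbsS   [S ::= b]
nnnnbsbsbsbsS ⇒ nnnnbsbsbsbsb   [S ::= b]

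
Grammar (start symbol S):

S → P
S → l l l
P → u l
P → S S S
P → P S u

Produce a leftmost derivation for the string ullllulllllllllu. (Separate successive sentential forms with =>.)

S => P => PSu => SSSSu => PSSSu => PSuSSSu => ulSuSSSu => ulllluSSSu => ullllulllSSu => ullllullllllSu => ullllulllllllllu

S => P   [S → P]
P => PSu   [P → P S u]
PSu => SSSSu   [P → S S S]
SSSSu => PSSSu   [S → P]
PSSSu => PSuSSSu   [P → P S u]
PSuSSSu => ulSuSSSu   [P → u l]
ulSuSSSu => ulllluSSSu   [S → l l l]
ulllluSSSu => ullllulllSSu   [S → l l l]
ullllulllSSu => ullllullllllSu   [S → l l l]
ullllullllllSu => ullllulllllllllu   [S → l l l]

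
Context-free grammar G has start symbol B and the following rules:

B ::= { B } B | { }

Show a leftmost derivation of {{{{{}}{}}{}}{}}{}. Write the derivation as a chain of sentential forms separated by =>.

B => {B}B => {{B}B}B => {{{B}B}B}B => {{{{B}B}B}B}B => {{{{{}}B}B}B}B => {{{{{}}{}}B}B}B => {{{{{}}{}}{}}B}B => {{{{{}}{}}{}}{}}B => {{{{{}}{}}{}}{}}{}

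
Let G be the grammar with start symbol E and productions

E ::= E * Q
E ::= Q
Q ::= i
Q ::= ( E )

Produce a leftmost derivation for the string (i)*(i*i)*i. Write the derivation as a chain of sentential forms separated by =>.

E=>E*Q=>E*Q*Q=>Q*Q*Q=>(E)*Q*Q=>(Q)*Q*Q=>(i)*Q*Q=>(i)*(E)*Q=>(i)*(E*Q)*Q=>(i)*(Q*Q)*Q=>(i)*(i*Q)*Q=>(i)*(i*i)*Q=>(i)*(i*i)*i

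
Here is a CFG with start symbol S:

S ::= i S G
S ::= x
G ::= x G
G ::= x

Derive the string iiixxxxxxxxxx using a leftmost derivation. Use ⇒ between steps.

S ⇒ iSG ⇒ iiSGG ⇒ iiiSGGG ⇒ iiixGGG ⇒ iiixxGG ⇒ iiixxxGG ⇒ iiixxxxGG ⇒ iiixxxxxGG ⇒ iiixxxxxxGG ⇒ iiixxxxxxxGG ⇒ iiixxxxxxxxG ⇒ iiixxxxxxxxxG ⇒ iiixxxxxxxxxx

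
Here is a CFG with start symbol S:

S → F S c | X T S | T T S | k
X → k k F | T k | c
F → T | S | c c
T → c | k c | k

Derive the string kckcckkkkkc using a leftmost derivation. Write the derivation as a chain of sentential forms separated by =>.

S=>TTS=>kcTS=>kckS=>kckXTS=>kckcTS=>kckccS=>kckccFSc=>kckccTSc=>kckcckSc=>kckcckXTSc=>kckcckTkTSc=>kckcckkkTSc=>kckcckkkkSc=>kckcckkkkkc

S => TTS   [S → T T S]
TTS => kcTS   [T → k c]
kcTS => kckS   [T → k]
kckS => kckXTS   [S → X T S]
kckXTS => kckcTS   [X → c]
kckcTS => kckccS   [T → c]
kckccS => kckccFSc   [S → F S c]
kckccFSc => kckccTSc   [F → T]
kckccTSc => kckcckSc   [T → k]
kckcckSc => kckcckXTSc   [S → X T S]
kckcckXTSc => kckcckTkTSc   [X → T k]
kckcckTkTSc => kckcckkkTSc   [T → k]
kckcckkkTSc => kckcckkkkSc   [T → k]
kckcckkkkSc => kckcckkkkkc   [S → k]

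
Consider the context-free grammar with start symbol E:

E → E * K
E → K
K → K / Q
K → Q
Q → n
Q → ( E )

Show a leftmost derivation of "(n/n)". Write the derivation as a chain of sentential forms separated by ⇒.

E ⇒ K   [E → K]
K ⇒ Q   [K → Q]
Q ⇒ (E)   [Q → ( E )]
(E) ⇒ (K)   [E → K]
(K) ⇒ (K/Q)   [K → K / Q]
(K/Q) ⇒ (Q/Q)   [K → Q]
(Q/Q) ⇒ (n/Q)   [Q → n]
(n/Q) ⇒ (n/n)   [Q → n]

E ⇒ K ⇒ Q ⇒ (E) ⇒ (K) ⇒ (K/Q) ⇒ (Q/Q) ⇒ (n/Q) ⇒ (n/n)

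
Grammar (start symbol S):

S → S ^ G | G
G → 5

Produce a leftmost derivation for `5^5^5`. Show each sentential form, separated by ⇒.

S ⇒ S^G   [S → S ^ G]
S^G ⇒ S^G^G   [S → S ^ G]
S^G^G ⇒ G^G^G   [S → G]
G^G^G ⇒ 5^G^G   [G → 5]
5^G^G ⇒ 5^5^G   [G → 5]
5^5^G ⇒ 5^5^5   [G → 5]

S ⇒ S^G ⇒ S^G^G ⇒ G^G^G ⇒ 5^G^G ⇒ 5^5^G ⇒ 5^5^5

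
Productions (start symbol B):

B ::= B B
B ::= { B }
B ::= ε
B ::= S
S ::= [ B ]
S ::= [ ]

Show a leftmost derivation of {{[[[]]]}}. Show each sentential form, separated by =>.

B => {B} => {{B}} => {{S}} => {{[B]}} => {{[BB]}} => {{[SB]}} => {{[[B]B]}} => {{[[S]B]}} => {{[[[]]B]}} => {{[[[]]]}}

B => {B}   [B ::= { B }]
{B} => {{B}}   [B ::= { B }]
{{B}} => {{S}}   [B ::= S]
{{S}} => {{[B]}}   [S ::= [ B ]]
{{[B]}} => {{[BB]}}   [B ::= B B]
{{[BB]}} => {{[SB]}}   [B ::= S]
{{[SB]}} => {{[[B]B]}}   [S ::= [ B ]]
{{[[B]B]}} => {{[[S]B]}}   [B ::= S]
{{[[S]B]}} => {{[[[]]B]}}   [S ::= [ ]]
{{[[[]]B]}} => {{[[[]]]}}   [B ::= ε]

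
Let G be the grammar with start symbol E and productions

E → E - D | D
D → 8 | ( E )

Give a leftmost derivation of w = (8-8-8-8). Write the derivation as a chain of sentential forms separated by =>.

E => D   [E → D]
D => (E)   [D → ( E )]
(E) => (E-D)   [E → E - D]
(E-D) => (E-D-D)   [E → E - D]
(E-D-D) => (E-D-D-D)   [E → E - D]
(E-D-D-D) => (D-D-D-D)   [E → D]
(D-D-D-D) => (8-D-D-D)   [D → 8]
(8-D-D-D) => (8-8-D-D)   [D → 8]
(8-8-D-D) => (8-8-8-D)   [D → 8]
(8-8-8-D) => (8-8-8-8)   [D → 8]

E => D => (E) => (E-D) => (E-D-D) => (E-D-D-D) => (D-D-D-D) => (8-D-D-D) => (8-8-D-D) => (8-8-8-D) => (8-8-8-8)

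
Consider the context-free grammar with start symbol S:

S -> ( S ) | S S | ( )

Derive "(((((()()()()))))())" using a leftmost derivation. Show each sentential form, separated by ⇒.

S⇒(S)⇒(SS)⇒((S)S)⇒(((S))S)⇒((((S)))S)⇒(((((S))))S)⇒(((((SS))))S)⇒(((((SSS))))S)⇒(((((SSSS))))S)⇒(((((()SSS))))S)⇒(((((()()SS))))S)⇒(((((()()()S))))S)⇒(((((()()()()))))S)⇒(((((()()()()))))())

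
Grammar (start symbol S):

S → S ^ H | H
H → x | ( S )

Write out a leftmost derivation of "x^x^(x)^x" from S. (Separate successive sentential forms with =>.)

S => S^H   [S → S ^ H]
S^H => S^H^H   [S → S ^ H]
S^H^H => S^H^H^H   [S → S ^ H]
S^H^H^H => H^H^H^H   [S → H]
H^H^H^H => x^H^H^H   [H → x]
x^H^H^H => x^x^H^H   [H → x]
x^x^H^H => x^x^(S)^H   [H → ( S )]
x^x^(S)^H => x^x^(H)^H   [S → H]
x^x^(H)^H => x^x^(x)^H   [H → x]
x^x^(x)^H => x^x^(x)^x   [H → x]

S => S^H => S^H^H => S^H^H^H => H^H^H^H => x^H^H^H => x^x^H^H => x^x^(S)^H => x^x^(H)^H => x^x^(x)^H => x^x^(x)^x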